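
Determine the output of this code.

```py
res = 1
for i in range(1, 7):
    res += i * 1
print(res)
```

22

i=1: res = 1+1*1 = 2
i=2: res = 2+2*1 = 4
i=3: res = 4+3*1 = 7
i=4: res = 7+4*1 = 11
i=5: res = 11+5*1 = 16
i=6: res = 16+6*1 = 22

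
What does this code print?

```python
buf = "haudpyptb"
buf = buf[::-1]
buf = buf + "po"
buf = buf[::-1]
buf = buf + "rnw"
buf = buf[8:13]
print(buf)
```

reverse → 'btpypduah'
+ 'po' → 'btpypduahpo'
reverse → 'ophaudpyptb'
+ 'rnw' → 'ophaudpyptbrnw'
slice [8:13] → 'ptbrn'

ptbrn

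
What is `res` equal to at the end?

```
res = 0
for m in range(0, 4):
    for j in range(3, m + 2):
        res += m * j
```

m=2,j=3: res = 0+6 = 6
m=3,j=3: res = 6+9 = 15
m=3,j=4: res = 15+12 = 27

27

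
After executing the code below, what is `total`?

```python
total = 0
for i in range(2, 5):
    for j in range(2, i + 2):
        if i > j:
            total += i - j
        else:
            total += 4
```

28

i=2,j=2: not 2>2, total = 0+4 = 4
i=2,j=3: not 2>3, total = 4+4 = 8
i=3,j=2: 3>2, total = 8+1 = 9
i=3,j=3: not 3>3, total = 9+4 = 13
i=3,j=4: not 3>4, total = 13+4 = 17
i=4,j=2: 4>2, total = 17+2 = 19
i=4,j=3: 4>3, total = 19+1 = 20
i=4,j=4: not 4>4, total = 20+4 = 24
i=4,j=5: not 4>5, total = 24+4 = 28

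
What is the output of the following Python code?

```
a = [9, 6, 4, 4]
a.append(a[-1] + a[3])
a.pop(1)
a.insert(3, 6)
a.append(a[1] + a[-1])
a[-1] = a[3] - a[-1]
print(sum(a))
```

25

append a[-1]+a[3] = 4+4 = 8 → [9, 6, 4, 4, 8]
pop(1) removes 6 → [9, 4, 4, 8]
insert 6 at 3 → [9, 4, 4, 6, 8]
append a[1]+a[-1] = 4+8 = 12 → [9, 4, 4, 6, 8, 12]
a[-1] = a[3]-a[-1] = 6-12 = -6 → [9, 4, 4, 6, 8, -6]
sum = 25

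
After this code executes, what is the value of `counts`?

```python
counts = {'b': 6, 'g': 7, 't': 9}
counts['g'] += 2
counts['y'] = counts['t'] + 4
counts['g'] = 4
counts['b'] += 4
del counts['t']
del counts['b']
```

{'g': 4, 'y': 13}

counts['g'] = 7+2 = 9 → {'b': 6, 'g': 9, 't': 9}
counts['y'] = counts['t']+4 = 13 → {'b': 6, 'g': 9, 't': 9, 'y': 13}
counts['g'] = 4 → {'b': 6, 'g': 4, 't': 9, 'y': 13}
counts['b'] = 6+4 = 10 → {'b': 10, 'g': 4, 't': 9, 'y': 13}
del 't' → {'b': 10, 'g': 4, 'y': 13}
del 'b' → {'g': 4, 'y': 13}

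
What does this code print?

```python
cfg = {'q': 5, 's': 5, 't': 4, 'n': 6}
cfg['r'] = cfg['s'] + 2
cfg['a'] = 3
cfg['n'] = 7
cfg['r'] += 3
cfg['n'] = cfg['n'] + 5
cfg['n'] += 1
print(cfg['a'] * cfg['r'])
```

30

cfg['r'] = cfg['s']+2 = 7 → {'q': 5, 's': 5, 't': 4, 'n': 6, 'r': 7}
cfg['a'] = 3 → {'q': 5, 's': 5, 't': 4, 'n': 6, 'r': 7, 'a': 3}
cfg['n'] = 7 → {'q': 5, 's': 5, 't': 4, 'n': 7, 'r': 7, 'a': 3}
cfg['r'] = 7+3 = 10 → {'q': 5, 's': 5, 't': 4, 'n': 7, 'r': 10, 'a': 3}
cfg['n'] = cfg['n']+5 = 12 → {'q': 5, 's': 5, 't': 4, 'n': 12, 'r': 10, 'a': 3}
cfg['n'] = 12+1 = 13 → {'q': 5, 's': 5, 't': 4, 'n': 13, 'r': 10, 'a': 3}
cfg['a']*cfg['r'] = 3*10 = 30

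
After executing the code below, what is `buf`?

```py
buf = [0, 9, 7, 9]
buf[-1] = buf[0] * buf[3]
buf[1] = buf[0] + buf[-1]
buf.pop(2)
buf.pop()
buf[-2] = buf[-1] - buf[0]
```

[0, 0]

buf[-1] = buf[0]*buf[3] = 0*9 = 0 → [0, 9, 7, 0]
buf[1] = buf[0]+buf[-1] = 0+0 = 0 → [0, 0, 7, 0]
pop(2) removes 7 → [0, 0, 0]
pop() removes 0 → [0, 0]
buf[-2] = buf[-1]-buf[0] = 0-0 = 0 → [0, 0]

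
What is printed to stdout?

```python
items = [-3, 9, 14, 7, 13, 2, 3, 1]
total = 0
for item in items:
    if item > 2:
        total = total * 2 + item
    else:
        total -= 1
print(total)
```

item=-3: not >2, total = 0-1 = -1
item=9: >2, total = (-1)*2+9 = 7
item=14: >2, total = 7*2+14 = 28
item=7: >2, total = 28*2+7 = 63
item=13: >2, total = 63*2+13 = 139
item=2: not >2, total = 139-1 = 138
item=3: >2, total = 138*2+3 = 279
item=1: not >2, total = 279-1 = 278

278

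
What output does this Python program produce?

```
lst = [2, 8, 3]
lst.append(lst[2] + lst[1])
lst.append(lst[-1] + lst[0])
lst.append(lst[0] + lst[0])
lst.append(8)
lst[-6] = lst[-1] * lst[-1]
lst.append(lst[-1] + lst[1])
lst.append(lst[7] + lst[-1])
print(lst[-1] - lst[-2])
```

72

append lst[2]+lst[1] = 3+8 = 11 → [2, 8, 3, 11]
append lst[-1]+lst[0] = 11+2 = 13 → [2, 8, 3, 11, 13]
append lst[0]+lst[0] = 2+2 = 4 → [2, 8, 3, 11, 13, 4]
append 8 → [2, 8, 3, 11, 13, 4, 8]
lst[-6] = lst[-1]*lst[-1] = 8*8 = 64 → [2, 64, 3, 11, 13, 4, 8]
append lst[-1]+lst[1] = 8+64 = 72 → [2, 64, 3, 11, 13, 4, 8, 72]
append lst[7]+lst[-1] = 72+72 = 144 → [2, 64, 3, 11, 13, 4, 8, 72, 144]
lst[-1]-lst[-2] = 144-72 = 72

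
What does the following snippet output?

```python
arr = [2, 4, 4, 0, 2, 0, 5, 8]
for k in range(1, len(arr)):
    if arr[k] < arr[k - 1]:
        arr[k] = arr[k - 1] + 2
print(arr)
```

k=1: 4>=2, unchanged → [2, 4, 4, 0, 2, 0, 5, 8]
k=2: 4>=4, unchanged → [2, 4, 4, 0, 2, 0, 5, 8]
k=3: 0<4, arr[3] = 4+2 = 6 → [2, 4, 4, 6, 2, 0, 5, 8]
k=4: 2<6, arr[4] = 6+2 = 8 → [2, 4, 4, 6, 8, 0, 5, 8]
k=5: 0<8, arr[5] = 8+2 = 10 → [2, 4, 4, 6, 8, 10, 5, 8]
k=6: 5<10, arr[6] = 10+2 = 12 → [2, 4, 4, 6, 8, 10, 12, 8]
k=7: 8<12, arr[7] = 12+2 = 14 → [2, 4, 4, 6, 8, 10, 12, 14]

[2, 4, 4, 6, 8, 10, 12, 14]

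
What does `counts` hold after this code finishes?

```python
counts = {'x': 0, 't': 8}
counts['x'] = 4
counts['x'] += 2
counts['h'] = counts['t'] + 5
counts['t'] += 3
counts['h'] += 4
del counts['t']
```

counts['x'] = 4 → {'x': 4, 't': 8}
counts['x'] = 4+2 = 6 → {'x': 6, 't': 8}
counts['h'] = counts['t']+5 = 13 → {'x': 6, 't': 8, 'h': 13}
counts['t'] = 8+3 = 11 → {'x': 6, 't': 11, 'h': 13}
counts['h'] = 13+4 = 17 → {'x': 6, 't': 11, 'h': 17}
del 't' → {'x': 6, 'h': 17}

{'x': 6, 'h': 17}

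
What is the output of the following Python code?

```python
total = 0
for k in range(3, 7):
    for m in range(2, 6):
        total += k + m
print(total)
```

k=3,m=2: total = 0+5 = 5
k=3,m=3: total = 5+6 = 11
k=3,m=4: total = 11+7 = 18
k=3,m=5: total = 18+8 = 26
k=4,m=2: total = 26+6 = 32
k=4,m=3: total = 32+7 = 39
k=4,m=4: total = 39+8 = 47
k=4,m=5: total = 47+9 = 56
k=5,m=2: total = 56+7 = 63
k=5,m=3: total = 63+8 = 71
k=5,m=4: total = 71+9 = 80
k=5,m=5: total = 80+10 = 90
k=6,m=2: total = 90+8 = 98
k=6,m=3: total = 98+9 = 107
k=6,m=4: total = 107+10 = 117
k=6,m=5: total = 117+11 = 128

128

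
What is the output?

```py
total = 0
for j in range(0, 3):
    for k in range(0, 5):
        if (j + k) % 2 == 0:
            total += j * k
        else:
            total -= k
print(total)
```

2

j=0,k=0: even sum, total = 0+0 = 0
j=0,k=1: odd sum, total = 0-1 = -1
j=0,k=2: even sum, total = (-1)+0 = -1
j=0,k=3: odd sum, total = (-1)-3 = -4
j=0,k=4: even sum, total = (-4)+0 = -4
j=1,k=0: odd sum, total = (-4)-0 = -4
j=1,k=1: even sum, total = (-4)+1 = -3
j=1,k=2: odd sum, total = (-3)-2 = -5
j=1,k=3: even sum, total = (-5)+3 = -2
j=1,k=4: odd sum, total = (-2)-4 = -6
j=2,k=0: even sum, total = (-6)+0 = -6
j=2,k=1: odd sum, total = (-6)-1 = -7
j=2,k=2: even sum, total = (-7)+4 = -3
j=2,k=3: odd sum, total = (-3)-3 = -6
j=2,k=4: even sum, total = (-6)+8 = 2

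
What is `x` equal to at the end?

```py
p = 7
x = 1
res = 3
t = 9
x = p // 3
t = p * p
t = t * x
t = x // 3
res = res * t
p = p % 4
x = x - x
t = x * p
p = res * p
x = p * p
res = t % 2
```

0

x = 7//3 = 2
t = 7*7 = 49
t = 49*2 = 98
t = 2//3 = 0
res = 3*0 = 0
p = 7%4 = 3
x = 2-2 = 0
t = 0*3 = 0
p = 0*3 = 0
x = 0*0 = 0
res = 0%2 = 0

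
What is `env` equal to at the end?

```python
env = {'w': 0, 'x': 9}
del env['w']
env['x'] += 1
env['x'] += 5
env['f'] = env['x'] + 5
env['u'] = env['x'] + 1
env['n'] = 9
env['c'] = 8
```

{'x': 15, 'f': 20, 'u': 16, 'n': 9, 'c': 8}

del 'w' → {'x': 9}
env['x'] = 9+1 = 10 → {'x': 10}
env['x'] = 10+5 = 15 → {'x': 15}
env['f'] = env['x']+5 = 20 → {'x': 15, 'f': 20}
env['u'] = env['x']+1 = 16 → {'x': 15, 'f': 20, 'u': 16}
env['n'] = 9 → {'x': 15, 'f': 20, 'u': 16, 'n': 9}
env['c'] = 8 → {'x': 15, 'f': 20, 'u': 16, 'n': 9, 'c': 8}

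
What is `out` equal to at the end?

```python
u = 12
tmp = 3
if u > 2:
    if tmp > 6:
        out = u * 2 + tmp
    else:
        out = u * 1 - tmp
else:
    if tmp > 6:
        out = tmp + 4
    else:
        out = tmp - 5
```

9

u=12, tmp=3
u > 2 is True; tmp > 6 is False
→ out = u * 1 - tmp = 9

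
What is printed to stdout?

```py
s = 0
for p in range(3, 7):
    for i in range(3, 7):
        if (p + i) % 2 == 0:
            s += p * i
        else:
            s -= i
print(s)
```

p=3,i=3: even sum, s = 0+9 = 9
p=3,i=4: odd sum, s = 9-4 = 5
p=3,i=5: even sum, s = 5+15 = 20
p=3,i=6: odd sum, s = 20-6 = 14
p=4,i=3: odd sum, s = 14-3 = 11
p=4,i=4: even sum, s = 11+16 = 27
p=4,i=5: odd sum, s = 27-5 = 22
p=4,i=6: even sum, s = 22+24 = 46
p=5,i=3: even sum, s = 46+15 = 61
p=5,i=4: odd sum, s = 61-4 = 57
p=5,i=5: even sum, s = 57+25 = 82
p=5,i=6: odd sum, s = 82-6 = 76
p=6,i=3: odd sum, s = 76-3 = 73
p=6,i=4: even sum, s = 73+24 = 97
p=6,i=5: odd sum, s = 97-5 = 92
p=6,i=6: even sum, s = 92+36 = 128

128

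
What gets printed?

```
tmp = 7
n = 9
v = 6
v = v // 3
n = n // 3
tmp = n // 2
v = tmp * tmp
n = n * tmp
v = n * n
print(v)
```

v = 6//3 = 2
n = 9//3 = 3
tmp = 3//2 = 1
v = 1*1 = 1
n = 3*1 = 3
v = 3*3 = 9

9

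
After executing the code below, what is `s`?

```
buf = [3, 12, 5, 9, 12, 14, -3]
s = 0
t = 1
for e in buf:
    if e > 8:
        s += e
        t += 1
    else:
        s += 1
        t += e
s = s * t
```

e=3: not >8, s = 0+1 = 1; t=4
e=12: >8, s = 1+12 = 13; t=5
e=5: not >8, s = 13+1 = 14; t=10
e=9: >8, s = 14+9 = 23; t=11
e=12: >8, s = 23+12 = 35; t=12
e=14: >8, s = 35+14 = 49; t=13
e=-3: not >8, s = 49+1 = 50; t=10
s*t = 50*10 = 500

500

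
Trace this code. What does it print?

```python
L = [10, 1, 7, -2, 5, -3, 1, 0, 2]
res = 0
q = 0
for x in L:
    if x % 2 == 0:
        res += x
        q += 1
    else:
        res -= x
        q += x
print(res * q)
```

x=10: even, res = 0+10 = 10; q=1
x=1: not even, res = 10-1 = 9; q=2
x=7: not even, res = 9-7 = 2; q=9
x=-2: even, res = 2+(-2) = 0; q=10
x=5: not even, res = 0-5 = -5; q=15
x=-3: not even, res = (-5)-(-3) = -2; q=12
x=1: not even, res = (-2)-1 = -3; q=13
x=0: even, res = (-3)+0 = -3; q=14
x=2: even, res = (-3)+2 = -1; q=15
res*q = (-1)*15 = -15

-15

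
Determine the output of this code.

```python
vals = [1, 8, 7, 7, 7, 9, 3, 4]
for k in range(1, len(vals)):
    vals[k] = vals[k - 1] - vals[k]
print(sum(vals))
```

-190

k=1: vals[1] = 1-8 = -7 → [1, -7, 7, 7, 7, 9, 3, 4]
k=2: vals[2] = (-7)-7 = -14 → [1, -7, -14, 7, 7, 9, 3, 4]
k=3: vals[3] = (-14)-7 = -21 → [1, -7, -14, -21, 7, 9, 3, 4]
k=4: vals[4] = (-21)-7 = -28 → [1, -7, -14, -21, -28, 9, 3, 4]
k=5: vals[5] = (-28)-9 = -37 → [1, -7, -14, -21, -28, -37, 3, 4]
k=6: vals[6] = (-37)-3 = -40 → [1, -7, -14, -21, -28, -37, -40, 4]
k=7: vals[7] = (-40)-4 = -44 → [1, -7, -14, -21, -28, -37, -40, -44]
sum = -190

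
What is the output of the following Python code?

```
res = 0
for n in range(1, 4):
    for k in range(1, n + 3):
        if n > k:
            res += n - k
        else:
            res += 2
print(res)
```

22

n=1,k=1: not 1>1, res = 0+2 = 2
n=1,k=2: not 1>2, res = 2+2 = 4
n=1,k=3: not 1>3, res = 4+2 = 6
n=2,k=1: 2>1, res = 6+1 = 7
n=2,k=2: not 2>2, res = 7+2 = 9
n=2,k=3: not 2>3, res = 9+2 = 11
n=2,k=4: not 2>4, res = 11+2 = 13
n=3,k=1: 3>1, res = 13+2 = 15
n=3,k=2: 3>2, res = 15+1 = 16
n=3,k=3: not 3>3, res = 16+2 = 18
n=3,k=4: not 3>4, res = 18+2 = 20
n=3,k=5: not 3>5, res = 20+2 = 22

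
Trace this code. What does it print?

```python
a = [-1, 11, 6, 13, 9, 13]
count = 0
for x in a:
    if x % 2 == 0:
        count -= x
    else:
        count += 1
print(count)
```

x=-1: not even, count = 0+1 = 1
x=11: not even, count = 1+1 = 2
x=6: even, count = 2-6 = -4
x=13: not even, count = (-4)+1 = -3
x=9: not even, count = (-3)+1 = -2
x=13: not even, count = (-2)+1 = -1

-1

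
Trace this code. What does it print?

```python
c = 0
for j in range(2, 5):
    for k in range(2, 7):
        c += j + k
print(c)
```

j=2,k=2: c = 0+4 = 4
j=2,k=3: c = 4+5 = 9
j=2,k=4: c = 9+6 = 15
j=2,k=5: c = 15+7 = 22
j=2,k=6: c = 22+8 = 30
j=3,k=2: c = 30+5 = 35
j=3,k=3: c = 35+6 = 41
j=3,k=4: c = 41+7 = 48
j=3,k=5: c = 48+8 = 56
j=3,k=6: c = 56+9 = 65
j=4,k=2: c = 65+6 = 71
j=4,k=3: c = 71+7 = 78
j=4,k=4: c = 78+8 = 86
j=4,k=5: c = 86+9 = 95
j=4,k=6: c = 95+10 = 105

105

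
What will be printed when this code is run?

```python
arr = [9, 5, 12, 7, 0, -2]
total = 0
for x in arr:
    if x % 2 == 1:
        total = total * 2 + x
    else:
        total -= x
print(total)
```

31

x=9: odd, total = 0*2+9 = 9
x=5: odd, total = 9*2+5 = 23
x=12: not odd, total = 23-12 = 11
x=7: odd, total = 11*2+7 = 29
x=0: not odd, total = 29-0 = 29
x=-2: not odd, total = 29-(-2) = 31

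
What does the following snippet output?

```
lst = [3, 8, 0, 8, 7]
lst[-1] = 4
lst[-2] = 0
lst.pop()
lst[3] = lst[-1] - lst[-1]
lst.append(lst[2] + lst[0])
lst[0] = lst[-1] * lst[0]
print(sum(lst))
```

20

lst[-1] = 4 → [3, 8, 0, 8, 4]
lst[-2] = 0 → [3, 8, 0, 0, 4]
pop() removes 4 → [3, 8, 0, 0]
lst[3] = lst[-1]-lst[-1] = 0-0 = 0 → [3, 8, 0, 0]
append lst[2]+lst[0] = 0+3 = 3 → [3, 8, 0, 0, 3]
lst[0] = lst[-1]*lst[0] = 3*3 = 9 → [9, 8, 0, 0, 3]
sum = 20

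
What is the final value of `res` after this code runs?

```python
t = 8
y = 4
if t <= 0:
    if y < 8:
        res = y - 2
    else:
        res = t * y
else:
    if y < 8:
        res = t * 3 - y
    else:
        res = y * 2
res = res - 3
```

t=8, y=4
t <= 0 is False; y < 8 is True
→ res = t * 3 - y = 20
res = 20-3 = 17

17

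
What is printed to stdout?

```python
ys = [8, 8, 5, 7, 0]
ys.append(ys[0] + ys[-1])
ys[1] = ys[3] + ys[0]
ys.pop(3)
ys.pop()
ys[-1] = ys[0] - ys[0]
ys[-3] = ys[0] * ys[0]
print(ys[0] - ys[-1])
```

append ys[0]+ys[-1] = 8+0 = 8 → [8, 8, 5, 7, 0, 8]
ys[1] = ys[3]+ys[0] = 7+8 = 15 → [8, 15, 5, 7, 0, 8]
pop(3) removes 7 → [8, 15, 5, 0, 8]
pop() removes 8 → [8, 15, 5, 0]
ys[-1] = ys[0]-ys[0] = 8-8 = 0 → [8, 15, 5, 0]
ys[-3] = ys[0]*ys[0] = 8*8 = 64 → [8, 64, 5, 0]
ys[0]-ys[-1] = 8-0 = 8

8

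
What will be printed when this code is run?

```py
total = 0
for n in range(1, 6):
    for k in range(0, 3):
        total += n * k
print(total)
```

n=1,k=0: total = 0+0 = 0
n=1,k=1: total = 0+1 = 1
n=1,k=2: total = 1+2 = 3
n=2,k=0: total = 3+0 = 3
n=2,k=1: total = 3+2 = 5
n=2,k=2: total = 5+4 = 9
n=3,k=0: total = 9+0 = 9
n=3,k=1: total = 9+3 = 12
n=3,k=2: total = 12+6 = 18
n=4,k=0: total = 18+0 = 18
n=4,k=1: total = 18+4 = 22
n=4,k=2: total = 22+8 = 30
n=5,k=0: total = 30+0 = 30
n=5,k=1: total = 30+5 = 35
n=5,k=2: total = 35+10 = 45

45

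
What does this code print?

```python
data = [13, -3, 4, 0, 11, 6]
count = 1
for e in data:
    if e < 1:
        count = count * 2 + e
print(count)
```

e=13: not <1
e=-3: <1, count = 1*2+(-3) = -1
e=4: not <1
e=0: <1, count = (-1)*2+0 = -2
e=11: not <1
e=6: not <1

-2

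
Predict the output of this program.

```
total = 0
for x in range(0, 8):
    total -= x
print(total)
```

x=0: total = 0-0 = 0
x=1: total = 0-1 = -1
x=2: total = (-1)-2 = -3
x=3: total = (-3)-3 = -6
x=4: total = (-6)-4 = -10
x=5: total = (-10)-5 = -15
x=6: total = (-15)-6 = -21
x=7: total = (-21)-7 = -28

-28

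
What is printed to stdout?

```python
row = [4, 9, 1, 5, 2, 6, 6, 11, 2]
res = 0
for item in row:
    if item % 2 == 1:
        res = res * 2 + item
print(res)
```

item=4: not odd
item=9: odd, res = 0*2+9 = 9
item=1: odd, res = 9*2+1 = 19
item=5: odd, res = 19*2+5 = 43
item=2: not odd
item=6: not odd
item=6: not odd
item=11: odd, res = 43*2+11 = 97
item=2: not odd

97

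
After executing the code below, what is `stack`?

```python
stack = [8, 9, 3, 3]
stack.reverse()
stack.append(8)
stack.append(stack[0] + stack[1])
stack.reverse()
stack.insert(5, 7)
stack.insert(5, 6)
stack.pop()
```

reverse → [3, 3, 9, 8]
append 8 → [3, 3, 9, 8, 8]
append stack[0]+stack[1] = 3+3 = 6 → [3, 3, 9, 8, 8, 6]
reverse → [6, 8, 8, 9, 3, 3]
insert 7 at 5 → [6, 8, 8, 9, 3, 7, 3]
insert 6 at 5 → [6, 8, 8, 9, 3, 6, 7, 3]
pop() removes 3 → [6, 8, 8, 9, 3, 6, 7]

[6, 8, 8, 9, 3, 6, 7]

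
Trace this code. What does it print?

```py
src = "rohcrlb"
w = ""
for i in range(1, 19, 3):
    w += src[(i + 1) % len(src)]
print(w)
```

i=1: add src[2]='h' → 'h'
i=4: add src[5]='l' → 'hl'
i=7: add src[1]='o' → 'hlo'
i=10: add src[4]='r' → 'hlor'
i=13: add src[0]='r' → 'hlorr'
i=16: add src[3]='c' → 'hlorrc'

hlorrc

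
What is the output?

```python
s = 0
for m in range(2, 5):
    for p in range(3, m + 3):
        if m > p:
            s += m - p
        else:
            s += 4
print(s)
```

m=2,p=3: not 2>3, s = 0+4 = 4
m=2,p=4: not 2>4, s = 4+4 = 8
m=3,p=3: not 3>3, s = 8+4 = 12
m=3,p=4: not 3>4, s = 12+4 = 16
m=3,p=5: not 3>5, s = 16+4 = 20
m=4,p=3: 4>3, s = 20+1 = 21
m=4,p=4: not 4>4, s = 21+4 = 25
m=4,p=5: not 4>5, s = 25+4 = 29
m=4,p=6: not 4>6, s = 29+4 = 33

33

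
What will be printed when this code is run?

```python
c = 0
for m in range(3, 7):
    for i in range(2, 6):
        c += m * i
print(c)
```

252

m=3,i=2: c = 0+6 = 6
m=3,i=3: c = 6+9 = 15
m=3,i=4: c = 15+12 = 27
m=3,i=5: c = 27+15 = 42
m=4,i=2: c = 42+8 = 50
m=4,i=3: c = 50+12 = 62
m=4,i=4: c = 62+16 = 78
m=4,i=5: c = 78+20 = 98
m=5,i=2: c = 98+10 = 108
m=5,i=3: c = 108+15 = 123
m=5,i=4: c = 123+20 = 143
m=5,i=5: c = 143+25 = 168
m=6,i=2: c = 168+12 = 180
m=6,i=3: c = 180+18 = 198
m=6,i=4: c = 198+24 = 222
m=6,i=5: c = 222+30 = 252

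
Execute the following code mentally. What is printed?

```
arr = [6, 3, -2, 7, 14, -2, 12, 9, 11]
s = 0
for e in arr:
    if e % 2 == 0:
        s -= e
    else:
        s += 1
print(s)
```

-24

e=6: even, s = 0-6 = -6
e=3: not even, s = (-6)+1 = -5
e=-2: even, s = (-5)-(-2) = -3
e=7: not even, s = (-3)+1 = -2
e=14: even, s = (-2)-14 = -16
e=-2: even, s = (-16)-(-2) = -14
e=12: even, s = (-14)-12 = -26
e=9: not even, s = (-26)+1 = -25
e=11: not even, s = (-25)+1 = -24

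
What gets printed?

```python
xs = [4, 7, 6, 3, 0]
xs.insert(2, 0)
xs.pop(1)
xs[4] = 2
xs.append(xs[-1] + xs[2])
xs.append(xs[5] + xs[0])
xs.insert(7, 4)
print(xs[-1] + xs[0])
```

insert 0 at 2 → [4, 7, 0, 6, 3, 0]
pop(1) removes 7 → [4, 0, 6, 3, 0]
xs[4] = 2 → [4, 0, 6, 3, 2]
append xs[-1]+xs[2] = 2+6 = 8 → [4, 0, 6, 3, 2, 8]
append xs[5]+xs[0] = 8+4 = 12 → [4, 0, 6, 3, 2, 8, 12]
insert 4 at 7 → [4, 0, 6, 3, 2, 8, 12, 4]
xs[-1]+xs[0] = 4+4 = 8

8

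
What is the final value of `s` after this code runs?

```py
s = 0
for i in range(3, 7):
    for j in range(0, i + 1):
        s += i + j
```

i=3,j=0: s = 0+3 = 3
i=3,j=1: s = 3+4 = 7
i=3,j=2: s = 7+5 = 12
i=3,j=3: s = 12+6 = 18
i=4,j=0: s = 18+4 = 22
i=4,j=1: s = 22+5 = 27
i=4,j=2: s = 27+6 = 33
i=4,j=3: s = 33+7 = 40
i=4,j=4: s = 40+8 = 48
i=5,j=0: s = 48+5 = 53
i=5,j=1: s = 53+6 = 59
i=5,j=2: s = 59+7 = 66
i=5,j=3: s = 66+8 = 74
i=5,j=4: s = 74+9 = 83
i=5,j=5: s = 83+10 = 93
i=6,j=0: s = 93+6 = 99
i=6,j=1: s = 99+7 = 106
i=6,j=2: s = 106+8 = 114
i=6,j=3: s = 114+9 = 123
i=6,j=4: s = 123+10 = 133
i=6,j=5: s = 133+11 = 144
i=6,j=6: s = 144+12 = 156

156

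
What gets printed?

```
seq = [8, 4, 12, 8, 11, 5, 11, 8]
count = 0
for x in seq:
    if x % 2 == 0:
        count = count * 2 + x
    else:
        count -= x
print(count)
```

178

x=8: even, count = 0*2+8 = 8
x=4: even, count = 8*2+4 = 20
x=12: even, count = 20*2+12 = 52
x=8: even, count = 52*2+8 = 112
x=11: not even, count = 112-11 = 101
x=5: not even, count = 101-5 = 96
x=11: not even, count = 96-11 = 85
x=8: even, count = 85*2+8 = 178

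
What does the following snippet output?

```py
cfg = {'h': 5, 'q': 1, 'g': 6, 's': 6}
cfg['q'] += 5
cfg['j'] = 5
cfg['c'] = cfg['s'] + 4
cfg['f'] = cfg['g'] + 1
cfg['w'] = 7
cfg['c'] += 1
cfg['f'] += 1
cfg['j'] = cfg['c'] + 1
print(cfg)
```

{'h': 5, 'q': 6, 'g': 6, 's': 6, 'j': 12, 'c': 11, 'f': 8, 'w': 7}

cfg['q'] = 1+5 = 6 → {'h': 5, 'q': 6, 'g': 6, 's': 6}
cfg['j'] = 5 → {'h': 5, 'q': 6, 'g': 6, 's': 6, 'j': 5}
cfg['c'] = cfg['s']+4 = 10 → {'h': 5, 'q': 6, 'g': 6, 's': 6, 'j': 5, 'c': 10}
cfg['f'] = cfg['g']+1 = 7 → {'h': 5, 'q': 6, 'g': 6, 's': 6, 'j': 5, 'c': 10, 'f': 7}
cfg['w'] = 7 → {'h': 5, 'q': 6, 'g': 6, 's': 6, 'j': 5, 'c': 10, 'f': 7, 'w': 7}
cfg['c'] = 10+1 = 11 → {'h': 5, 'q': 6, 'g': 6, 's': 6, 'j': 5, 'c': 11, 'f': 7, 'w': 7}
cfg['f'] = 7+1 = 8 → {'h': 5, 'q': 6, 'g': 6, 's': 6, 'j': 5, 'c': 11, 'f': 8, 'w': 7}
cfg['j'] = cfg['c']+1 = 12 → {'h': 5, 'q': 6, 'g': 6, 's': 6, 'j': 12, 'c': 11, 'f': 8, 'w': 7}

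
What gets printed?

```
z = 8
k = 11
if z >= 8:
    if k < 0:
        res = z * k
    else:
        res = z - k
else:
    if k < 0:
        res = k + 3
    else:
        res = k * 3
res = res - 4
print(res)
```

-7

z=8, k=11
z >= 8 is True; k < 0 is False
→ res = z - k = -3
res = (-3)-4 = -7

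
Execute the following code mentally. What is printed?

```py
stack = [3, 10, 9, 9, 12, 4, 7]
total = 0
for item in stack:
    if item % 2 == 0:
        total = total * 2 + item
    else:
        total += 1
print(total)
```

item=3: not even, total = 0+1 = 1
item=10: even, total = 1*2+10 = 12
item=9: not even, total = 12+1 = 13
item=9: not even, total = 13+1 = 14
item=12: even, total = 14*2+12 = 40
item=4: even, total = 40*2+4 = 84
item=7: not even, total = 84+1 = 85

85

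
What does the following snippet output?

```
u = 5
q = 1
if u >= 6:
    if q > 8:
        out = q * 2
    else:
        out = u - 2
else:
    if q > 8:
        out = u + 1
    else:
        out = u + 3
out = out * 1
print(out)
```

u=5, q=1
u >= 6 is False; q > 8 is False
→ out = u + 3 = 8
out = 8*1 = 8

8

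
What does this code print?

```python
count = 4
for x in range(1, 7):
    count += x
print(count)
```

25

x=1: count = 4+1 = 5
x=2: count = 5+2 = 7
x=3: count = 7+3 = 10
x=4: count = 10+4 = 14
x=5: count = 14+5 = 19
x=6: count = 19+6 = 25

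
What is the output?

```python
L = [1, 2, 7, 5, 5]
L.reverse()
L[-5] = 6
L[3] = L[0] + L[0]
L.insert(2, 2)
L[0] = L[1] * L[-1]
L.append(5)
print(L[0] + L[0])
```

10

reverse → [5, 5, 7, 2, 1]
L[-5] = 6 → [6, 5, 7, 2, 1]
L[3] = L[0]+L[0] = 6+6 = 12 → [6, 5, 7, 12, 1]
insert 2 at 2 → [6, 5, 2, 7, 12, 1]
L[0] = L[1]*L[-1] = 5*1 = 5 → [5, 5, 2, 7, 12, 1]
append 5 → [5, 5, 2, 7, 12, 1, 5]
L[0]+L[0] = 5+5 = 10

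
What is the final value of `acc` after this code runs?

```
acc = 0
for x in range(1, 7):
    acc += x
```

21

x=1: acc = 0+1 = 1
x=2: acc = 1+2 = 3
x=3: acc = 3+3 = 6
x=4: acc = 6+4 = 10
x=5: acc = 10+5 = 15
x=6: acc = 15+6 = 21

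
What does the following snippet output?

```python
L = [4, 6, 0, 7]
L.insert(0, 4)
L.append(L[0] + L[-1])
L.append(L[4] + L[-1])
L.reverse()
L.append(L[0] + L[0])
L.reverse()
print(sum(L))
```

insert 4 at 0 → [4, 4, 6, 0, 7]
append L[0]+L[-1] = 4+7 = 11 → [4, 4, 6, 0, 7, 11]
append L[4]+L[-1] = 7+11 = 18 → [4, 4, 6, 0, 7, 11, 18]
reverse → [18, 11, 7, 0, 6, 4, 4]
append L[0]+L[0] = 18+18 = 36 → [18, 11, 7, 0, 6, 4, 4, 36]
reverse → [36, 4, 4, 6, 0, 7, 11, 18]
sum = 86

86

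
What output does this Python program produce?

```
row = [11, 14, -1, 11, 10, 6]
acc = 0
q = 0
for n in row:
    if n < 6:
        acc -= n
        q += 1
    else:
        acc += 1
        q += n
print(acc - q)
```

-47

n=11: not <6, acc = 0+1 = 1; q=11
n=14: not <6, acc = 1+1 = 2; q=25
n=-1: <6, acc = 2-(-1) = 3; q=26
n=11: not <6, acc = 3+1 = 4; q=37
n=10: not <6, acc = 4+1 = 5; q=47
n=6: not <6, acc = 5+1 = 6; q=53
acc-q = 6-53 = -47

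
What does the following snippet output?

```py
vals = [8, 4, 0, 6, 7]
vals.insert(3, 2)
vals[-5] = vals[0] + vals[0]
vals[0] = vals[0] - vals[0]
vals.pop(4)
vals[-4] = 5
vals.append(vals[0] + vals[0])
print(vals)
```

insert 2 at 3 → [8, 4, 0, 2, 6, 7]
vals[-5] = vals[0]+vals[0] = 8+8 = 16 → [8, 16, 0, 2, 6, 7]
vals[0] = vals[0]-vals[0] = 8-8 = 0 → [0, 16, 0, 2, 6, 7]
pop(4) removes 6 → [0, 16, 0, 2, 7]
vals[-4] = 5 → [0, 5, 0, 2, 7]
append vals[0]+vals[0] = 0+0 = 0 → [0, 5, 0, 2, 7, 0]

[0, 5, 0, 2, 7, 0]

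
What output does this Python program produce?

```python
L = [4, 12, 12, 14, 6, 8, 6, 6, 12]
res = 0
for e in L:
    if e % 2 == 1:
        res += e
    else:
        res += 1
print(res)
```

9

e=4: not odd, res = 0+1 = 1
e=12: not odd, res = 1+1 = 2
e=12: not odd, res = 2+1 = 3
e=14: not odd, res = 3+1 = 4
e=6: not odd, res = 4+1 = 5
e=8: not odd, res = 5+1 = 6
e=6: not odd, res = 6+1 = 7
e=6: not odd, res = 7+1 = 8
e=12: not odd, res = 8+1 = 9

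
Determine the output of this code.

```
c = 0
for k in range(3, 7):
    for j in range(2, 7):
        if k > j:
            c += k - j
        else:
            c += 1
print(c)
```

30

k=3,j=2: 3>2, c = 0+1 = 1
k=3,j=3: not 3>3, c = 1+1 = 2
k=3,j=4: not 3>4, c = 2+1 = 3
k=3,j=5: not 3>5, c = 3+1 = 4
k=3,j=6: not 3>6, c = 4+1 = 5
k=4,j=2: 4>2, c = 5+2 = 7
k=4,j=3: 4>3, c = 7+1 = 8
k=4,j=4: not 4>4, c = 8+1 = 9
k=4,j=5: not 4>5, c = 9+1 = 10
k=4,j=6: not 4>6, c = 10+1 = 11
k=5,j=2: 5>2, c = 11+3 = 14
k=5,j=3: 5>3, c = 14+2 = 16
k=5,j=4: 5>4, c = 16+1 = 17
k=5,j=5: not 5>5, c = 17+1 = 18
k=5,j=6: not 5>6, c = 18+1 = 19
k=6,j=2: 6>2, c = 19+4 = 23
k=6,j=3: 6>3, c = 23+3 = 26
k=6,j=4: 6>4, c = 26+2 = 28
k=6,j=5: 6>5, c = 28+1 = 29
k=6,j=6: not 6>6, c = 29+1 = 30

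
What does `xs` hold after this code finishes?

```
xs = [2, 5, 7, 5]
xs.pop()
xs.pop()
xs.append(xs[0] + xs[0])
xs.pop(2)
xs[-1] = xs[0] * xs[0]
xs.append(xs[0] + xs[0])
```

pop() removes 5 → [2, 5, 7]
pop() removes 7 → [2, 5]
append xs[0]+xs[0] = 2+2 = 4 → [2, 5, 4]
pop(2) removes 4 → [2, 5]
xs[-1] = xs[0]*xs[0] = 2*2 = 4 → [2, 4]
append xs[0]+xs[0] = 2+2 = 4 → [2, 4, 4]

[2, 4, 4]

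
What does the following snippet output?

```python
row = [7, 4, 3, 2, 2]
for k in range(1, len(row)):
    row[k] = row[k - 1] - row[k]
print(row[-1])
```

-4

k=1: row[1] = 7-4 = 3 → [7, 3, 3, 2, 2]
k=2: row[2] = 3-3 = 0 → [7, 3, 0, 2, 2]
k=3: row[3] = 0-2 = -2 → [7, 3, 0, -2, 2]
k=4: row[4] = (-2)-2 = -4 → [7, 3, 0, -2, -4]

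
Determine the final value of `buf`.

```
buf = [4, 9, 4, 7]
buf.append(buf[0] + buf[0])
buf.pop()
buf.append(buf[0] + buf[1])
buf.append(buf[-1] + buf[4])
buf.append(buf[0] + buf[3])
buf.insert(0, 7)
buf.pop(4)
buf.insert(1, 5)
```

append buf[0]+buf[0] = 4+4 = 8 → [4, 9, 4, 7, 8]
pop() removes 8 → [4, 9, 4, 7]
append buf[0]+buf[1] = 4+9 = 13 → [4, 9, 4, 7, 13]
append buf[-1]+buf[4] = 13+13 = 26 → [4, 9, 4, 7, 13, 26]
append buf[0]+buf[3] = 4+7 = 11 → [4, 9, 4, 7, 13, 26, 11]
insert 7 at 0 → [7, 4, 9, 4, 7, 13, 26, 11]
pop(4) removes 7 → [7, 4, 9, 4, 13, 26, 11]
insert 5 at 1 → [7, 5, 4, 9, 4, 13, 26, 11]

[7, 5, 4, 9, 4, 13, 26, 11]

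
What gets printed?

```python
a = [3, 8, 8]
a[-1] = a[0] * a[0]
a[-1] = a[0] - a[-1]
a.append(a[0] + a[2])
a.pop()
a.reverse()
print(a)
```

a[-1] = a[0]*a[0] = 3*3 = 9 → [3, 8, 9]
a[-1] = a[0]-a[-1] = 3-9 = -6 → [3, 8, -6]
append a[0]+a[2] = 3+(-6) = -3 → [3, 8, -6, -3]
pop() removes -3 → [3, 8, -6]
reverse → [-6, 8, 3]

[-6, 8, 3]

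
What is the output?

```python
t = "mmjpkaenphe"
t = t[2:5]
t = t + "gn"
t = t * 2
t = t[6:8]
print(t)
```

slice [2:5] → 'jpk'
+ 'gn' → 'jpkgn'
repeat ×2 → 'jpkgnjpkgn'
slice [6:8] → 'pk'

pk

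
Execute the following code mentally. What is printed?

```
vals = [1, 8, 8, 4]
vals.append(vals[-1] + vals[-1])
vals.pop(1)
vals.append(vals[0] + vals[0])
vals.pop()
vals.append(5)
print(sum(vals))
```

26

append vals[-1]+vals[-1] = 4+4 = 8 → [1, 8, 8, 4, 8]
pop(1) removes 8 → [1, 8, 4, 8]
append vals[0]+vals[0] = 1+1 = 2 → [1, 8, 4, 8, 2]
pop() removes 2 → [1, 8, 4, 8]
append 5 → [1, 8, 4, 8, 5]
sum = 26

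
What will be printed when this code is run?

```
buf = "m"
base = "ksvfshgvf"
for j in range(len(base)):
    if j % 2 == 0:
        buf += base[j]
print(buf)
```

mkvsgf

j=0: add 'k' → 'mk'
j=1: skip
j=2: add 'v' → 'mkv'
j=3: skip
j=4: add 's' → 'mkvs'
j=5: skip
j=6: add 'g' → 'mkvsg'
j=7: skip
j=8: add 'f' → 'mkvsgf'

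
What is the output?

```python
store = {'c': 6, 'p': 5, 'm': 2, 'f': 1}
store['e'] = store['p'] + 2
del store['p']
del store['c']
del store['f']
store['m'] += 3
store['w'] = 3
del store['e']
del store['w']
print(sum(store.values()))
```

store['e'] = store['p']+2 = 7 → {'c': 6, 'p': 5, 'm': 2, 'f': 1, 'e': 7}
del 'p' → {'c': 6, 'm': 2, 'f': 1, 'e': 7}
del 'c' → {'m': 2, 'f': 1, 'e': 7}
del 'f' → {'m': 2, 'e': 7}
store['m'] = 2+3 = 5 → {'m': 5, 'e': 7}
store['w'] = 3 → {'m': 5, 'e': 7, 'w': 3}
del 'e' → {'m': 5, 'w': 3}
del 'w' → {'m': 5}
sum of values = 5

5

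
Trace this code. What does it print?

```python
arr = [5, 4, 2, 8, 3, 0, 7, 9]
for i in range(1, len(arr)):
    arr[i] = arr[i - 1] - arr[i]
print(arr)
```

[5, 1, -1, -9, -12, -12, -19, -28]

i=1: arr[1] = 5-4 = 1 → [5, 1, 2, 8, 3, 0, 7, 9]
i=2: arr[2] = 1-2 = -1 → [5, 1, -1, 8, 3, 0, 7, 9]
i=3: arr[3] = (-1)-8 = -9 → [5, 1, -1, -9, 3, 0, 7, 9]
i=4: arr[4] = (-9)-3 = -12 → [5, 1, -1, -9, -12, 0, 7, 9]
i=5: arr[5] = (-12)-0 = -12 → [5, 1, -1, -9, -12, -12, 7, 9]
i=6: arr[6] = (-12)-7 = -19 → [5, 1, -1, -9, -12, -12, -19, 9]
i=7: arr[7] = (-19)-9 = -28 → [5, 1, -1, -9, -12, -12, -19, -28]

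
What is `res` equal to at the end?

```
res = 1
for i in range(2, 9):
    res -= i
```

-34

i=2: res = 1-2 = -1
i=3: res = (-1)-3 = -4
i=4: res = (-4)-4 = -8
i=5: res = (-8)-5 = -13
i=6: res = (-13)-6 = -19
i=7: res = (-19)-7 = -26
i=8: res = (-26)-8 = -34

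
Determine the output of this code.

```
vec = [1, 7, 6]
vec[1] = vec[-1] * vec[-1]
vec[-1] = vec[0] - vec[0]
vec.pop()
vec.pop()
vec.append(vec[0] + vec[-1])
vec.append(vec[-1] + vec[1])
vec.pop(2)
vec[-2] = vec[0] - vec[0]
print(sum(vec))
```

vec[1] = vec[-1]*vec[-1] = 6*6 = 36 → [1, 36, 6]
vec[-1] = vec[0]-vec[0] = 1-1 = 0 → [1, 36, 0]
pop() removes 0 → [1, 36]
pop() removes 36 → [1]
append vec[0]+vec[-1] = 1+1 = 2 → [1, 2]
append vec[-1]+vec[1] = 2+2 = 4 → [1, 2, 4]
pop(2) removes 4 → [1, 2]
vec[-2] = vec[0]-vec[0] = 1-1 = 0 → [0, 2]
sum = 2

2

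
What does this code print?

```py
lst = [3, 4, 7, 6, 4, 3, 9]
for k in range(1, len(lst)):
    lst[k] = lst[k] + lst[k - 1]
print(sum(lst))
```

131

k=1: lst[1] = 4+3 = 7 → [3, 7, 7, 6, 4, 3, 9]
k=2: lst[2] = 7+7 = 14 → [3, 7, 14, 6, 4, 3, 9]
k=3: lst[3] = 6+14 = 20 → [3, 7, 14, 20, 4, 3, 9]
k=4: lst[4] = 4+20 = 24 → [3, 7, 14, 20, 24, 3, 9]
k=5: lst[5] = 3+24 = 27 → [3, 7, 14, 20, 24, 27, 9]
k=6: lst[6] = 9+27 = 36 → [3, 7, 14, 20, 24, 27, 36]
sum = 131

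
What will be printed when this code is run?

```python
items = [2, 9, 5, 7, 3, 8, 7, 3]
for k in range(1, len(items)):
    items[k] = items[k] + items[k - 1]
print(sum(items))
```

197

k=1: items[1] = 9+2 = 11 → [2, 11, 5, 7, 3, 8, 7, 3]
k=2: items[2] = 5+11 = 16 → [2, 11, 16, 7, 3, 8, 7, 3]
k=3: items[3] = 7+16 = 23 → [2, 11, 16, 23, 3, 8, 7, 3]
k=4: items[4] = 3+23 = 26 → [2, 11, 16, 23, 26, 8, 7, 3]
k=5: items[5] = 8+26 = 34 → [2, 11, 16, 23, 26, 34, 7, 3]
k=6: items[6] = 7+34 = 41 → [2, 11, 16, 23, 26, 34, 41, 3]
k=7: items[7] = 3+41 = 44 → [2, 11, 16, 23, 26, 34, 41, 44]
sum = 197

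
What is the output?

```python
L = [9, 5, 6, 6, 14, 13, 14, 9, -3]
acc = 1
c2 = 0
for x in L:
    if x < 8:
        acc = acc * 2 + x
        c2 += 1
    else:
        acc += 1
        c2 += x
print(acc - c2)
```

50

x=9: not <8, acc = 1+1 = 2; c2=9
x=5: <8, acc = 2*2+5 = 9; c2=10
x=6: <8, acc = 9*2+6 = 24; c2=11
x=6: <8, acc = 24*2+6 = 54; c2=12
x=14: not <8, acc = 54+1 = 55; c2=26
x=13: not <8, acc = 55+1 = 56; c2=39
x=14: not <8, acc = 56+1 = 57; c2=53
x=9: not <8, acc = 57+1 = 58; c2=62
x=-3: <8, acc = 58*2+(-3) = 113; c2=63
acc-c2 = 113-63 = 50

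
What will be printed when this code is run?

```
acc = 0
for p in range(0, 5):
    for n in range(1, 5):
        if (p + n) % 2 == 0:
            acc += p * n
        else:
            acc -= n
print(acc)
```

p=0,n=1: odd sum, acc = 0-1 = -1
p=0,n=2: even sum, acc = (-1)+0 = -1
p=0,n=3: odd sum, acc = (-1)-3 = -4
p=0,n=4: even sum, acc = (-4)+0 = -4
p=1,n=1: even sum, acc = (-4)+1 = -3
p=1,n=2: odd sum, acc = (-3)-2 = -5
p=1,n=3: even sum, acc = (-5)+3 = -2
p=1,n=4: odd sum, acc = (-2)-4 = -6
p=2,n=1: odd sum, acc = (-6)-1 = -7
p=2,n=2: even sum, acc = (-7)+4 = -3
p=2,n=3: odd sum, acc = (-3)-3 = -6
p=2,n=4: even sum, acc = (-6)+8 = 2
p=3,n=1: even sum, acc = 2+3 = 5
p=3,n=2: odd sum, acc = 5-2 = 3
p=3,n=3: even sum, acc = 3+9 = 12
p=3,n=4: odd sum, acc = 12-4 = 8
p=4,n=1: odd sum, acc = 8-1 = 7
p=4,n=2: even sum, acc = 7+8 = 15
p=4,n=3: odd sum, acc = 15-3 = 12
p=4,n=4: even sum, acc = 12+16 = 28

28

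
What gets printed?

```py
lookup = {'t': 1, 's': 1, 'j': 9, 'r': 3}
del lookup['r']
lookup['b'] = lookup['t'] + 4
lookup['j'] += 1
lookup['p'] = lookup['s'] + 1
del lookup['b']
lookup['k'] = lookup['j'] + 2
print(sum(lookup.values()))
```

26

del 'r' → {'t': 1, 's': 1, 'j': 9}
lookup['b'] = lookup['t']+4 = 5 → {'t': 1, 's': 1, 'j': 9, 'b': 5}
lookup['j'] = 9+1 = 10 → {'t': 1, 's': 1, 'j': 10, 'b': 5}
lookup['p'] = lookup['s']+1 = 2 → {'t': 1, 's': 1, 'j': 10, 'b': 5, 'p': 2}
del 'b' → {'t': 1, 's': 1, 'j': 10, 'p': 2}
lookup['k'] = lookup['j']+2 = 12 → {'t': 1, 's': 1, 'j': 10, 'p': 2, 'k': 12}
sum of values = 26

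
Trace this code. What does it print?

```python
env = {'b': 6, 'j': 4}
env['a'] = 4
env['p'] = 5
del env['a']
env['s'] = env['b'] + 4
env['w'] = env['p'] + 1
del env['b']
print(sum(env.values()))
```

env['a'] = 4 → {'b': 6, 'j': 4, 'a': 4}
env['p'] = 5 → {'b': 6, 'j': 4, 'a': 4, 'p': 5}
del 'a' → {'b': 6, 'j': 4, 'p': 5}
env['s'] = env['b']+4 = 10 → {'b': 6, 'j': 4, 'p': 5, 's': 10}
env['w'] = env['p']+1 = 6 → {'b': 6, 'j': 4, 'p': 5, 's': 10, 'w': 6}
del 'b' → {'j': 4, 'p': 5, 's': 10, 'w': 6}
sum of values = 25

25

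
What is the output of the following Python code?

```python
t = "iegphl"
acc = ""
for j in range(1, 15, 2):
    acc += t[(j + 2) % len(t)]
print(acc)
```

pleplep

j=1: add t[3]='p' → 'p'
j=3: add t[5]='l' → 'pl'
j=5: add t[1]='e' → 'ple'
j=7: add t[3]='p' → 'plep'
j=9: add t[5]='l' → 'plepl'
j=11: add t[1]='e' → 'pleple'
j=13: add t[3]='p' → 'pleplep'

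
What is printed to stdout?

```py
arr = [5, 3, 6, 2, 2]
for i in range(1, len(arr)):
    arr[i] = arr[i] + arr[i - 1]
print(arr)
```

i=1: arr[1] = 3+5 = 8 → [5, 8, 6, 2, 2]
i=2: arr[2] = 6+8 = 14 → [5, 8, 14, 2, 2]
i=3: arr[3] = 2+14 = 16 → [5, 8, 14, 16, 2]
i=4: arr[4] = 2+16 = 18 → [5, 8, 14, 16, 18]

[5, 8, 14, 16, 18]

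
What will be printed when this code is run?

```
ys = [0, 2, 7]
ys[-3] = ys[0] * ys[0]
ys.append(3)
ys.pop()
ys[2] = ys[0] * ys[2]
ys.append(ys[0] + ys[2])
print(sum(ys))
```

ys[-3] = ys[0]*ys[0] = 0*0 = 0 → [0, 2, 7]
append 3 → [0, 2, 7, 3]
pop() removes 3 → [0, 2, 7]
ys[2] = ys[0]*ys[2] = 0*7 = 0 → [0, 2, 0]
append ys[0]+ys[2] = 0+0 = 0 → [0, 2, 0, 0]
sum = 2

2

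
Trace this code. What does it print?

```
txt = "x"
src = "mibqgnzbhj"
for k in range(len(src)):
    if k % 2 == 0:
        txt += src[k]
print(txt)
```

xmbgzh

k=0: add 'm' → 'xm'
k=1: skip
k=2: add 'b' → 'xmb'
k=3: skip
k=4: add 'g' → 'xmbg'
k=5: skip
k=6: add 'z' → 'xmbgz'
k=7: skip
k=8: add 'h' → 'xmbgzh'
k=9: skip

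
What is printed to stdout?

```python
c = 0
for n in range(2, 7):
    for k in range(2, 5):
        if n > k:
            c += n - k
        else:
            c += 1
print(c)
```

25

n=2,k=2: not 2>2, c = 0+1 = 1
n=2,k=3: not 2>3, c = 1+1 = 2
n=2,k=4: not 2>4, c = 2+1 = 3
n=3,k=2: 3>2, c = 3+1 = 4
n=3,k=3: not 3>3, c = 4+1 = 5
n=3,k=4: not 3>4, c = 5+1 = 6
n=4,k=2: 4>2, c = 6+2 = 8
n=4,k=3: 4>3, c = 8+1 = 9
n=4,k=4: not 4>4, c = 9+1 = 10
n=5,k=2: 5>2, c = 10+3 = 13
n=5,k=3: 5>3, c = 13+2 = 15
n=5,k=4: 5>4, c = 15+1 = 16
n=6,k=2: 6>2, c = 16+4 = 20
n=6,k=3: 6>3, c = 20+3 = 23
n=6,k=4: 6>4, c = 23+2 = 25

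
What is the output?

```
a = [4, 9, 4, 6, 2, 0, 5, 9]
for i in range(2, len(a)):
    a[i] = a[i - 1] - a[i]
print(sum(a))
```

i=2: a[2] = 9-4 = 5 → [4, 9, 5, 6, 2, 0, 5, 9]
i=3: a[3] = 5-6 = -1 → [4, 9, 5, -1, 2, 0, 5, 9]
i=4: a[4] = (-1)-2 = -3 → [4, 9, 5, -1, -3, 0, 5, 9]
i=5: a[5] = (-3)-0 = -3 → [4, 9, 5, -1, -3, -3, 5, 9]
i=6: a[6] = (-3)-5 = -8 → [4, 9, 5, -1, -3, -3, -8, 9]
i=7: a[7] = (-8)-9 = -17 → [4, 9, 5, -1, -3, -3, -8, -17]
sum = -14

-14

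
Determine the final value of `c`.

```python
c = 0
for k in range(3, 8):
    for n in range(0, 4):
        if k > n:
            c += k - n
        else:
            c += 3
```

k=3,n=0: 3>0, c = 0+3 = 3
k=3,n=1: 3>1, c = 3+2 = 5
k=3,n=2: 3>2, c = 5+1 = 6
k=3,n=3: not 3>3, c = 6+3 = 9
k=4,n=0: 4>0, c = 9+4 = 13
k=4,n=1: 4>1, c = 13+3 = 16
k=4,n=2: 4>2, c = 16+2 = 18
k=4,n=3: 4>3, c = 18+1 = 19
k=5,n=0: 5>0, c = 19+5 = 24
k=5,n=1: 5>1, c = 24+4 = 28
k=5,n=2: 5>2, c = 28+3 = 31
k=5,n=3: 5>3, c = 31+2 = 33
k=6,n=0: 6>0, c = 33+6 = 39
k=6,n=1: 6>1, c = 39+5 = 44
k=6,n=2: 6>2, c = 44+4 = 48
k=6,n=3: 6>3, c = 48+3 = 51
k=7,n=0: 7>0, c = 51+7 = 58
k=7,n=1: 7>1, c = 58+6 = 64
k=7,n=2: 7>2, c = 64+5 = 69
k=7,n=3: 7>3, c = 69+4 = 73

73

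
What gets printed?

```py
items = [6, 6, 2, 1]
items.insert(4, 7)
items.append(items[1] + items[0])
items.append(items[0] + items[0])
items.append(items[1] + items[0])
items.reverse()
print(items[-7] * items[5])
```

24

insert 7 at 4 → [6, 6, 2, 1, 7]
append items[1]+items[0] = 6+6 = 12 → [6, 6, 2, 1, 7, 12]
append items[0]+items[0] = 6+6 = 12 → [6, 6, 2, 1, 7, 12, 12]
append items[1]+items[0] = 6+6 = 12 → [6, 6, 2, 1, 7, 12, 12, 12]
reverse → [12, 12, 12, 7, 1, 2, 6, 6]
items[-7]*items[5] = 12*2 = 24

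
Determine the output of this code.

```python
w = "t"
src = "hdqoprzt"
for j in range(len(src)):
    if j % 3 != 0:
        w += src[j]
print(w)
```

j=0: skip
j=1: add 'd' → 'td'
j=2: add 'q' → 'tdq'
j=3: skip
j=4: add 'p' → 'tdqp'
j=5: add 'r' → 'tdqpr'
j=6: skip
j=7: add 't' → 'tdqprt'

tdqprt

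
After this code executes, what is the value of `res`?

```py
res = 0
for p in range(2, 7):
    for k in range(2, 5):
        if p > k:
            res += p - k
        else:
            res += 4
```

43

p=2,k=2: not 2>2, res = 0+4 = 4
p=2,k=3: not 2>3, res = 4+4 = 8
p=2,k=4: not 2>4, res = 8+4 = 12
p=3,k=2: 3>2, res = 12+1 = 13
p=3,k=3: not 3>3, res = 13+4 = 17
p=3,k=4: not 3>4, res = 17+4 = 21
p=4,k=2: 4>2, res = 21+2 = 23
p=4,k=3: 4>3, res = 23+1 = 24
p=4,k=4: not 4>4, res = 24+4 = 28
p=5,k=2: 5>2, res = 28+3 = 31
p=5,k=3: 5>3, res = 31+2 = 33
p=5,k=4: 5>4, res = 33+1 = 34
p=6,k=2: 6>2, res = 34+4 = 38
p=6,k=3: 6>3, res = 38+3 = 41
p=6,k=4: 6>4, res = 41+2 = 43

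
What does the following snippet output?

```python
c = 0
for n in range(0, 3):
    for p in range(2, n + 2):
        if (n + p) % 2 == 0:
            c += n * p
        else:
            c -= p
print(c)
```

n=1,p=2: odd sum, c = 0-2 = -2
n=2,p=2: even sum, c = (-2)+4 = 2
n=2,p=3: odd sum, c = 2-3 = -1

-1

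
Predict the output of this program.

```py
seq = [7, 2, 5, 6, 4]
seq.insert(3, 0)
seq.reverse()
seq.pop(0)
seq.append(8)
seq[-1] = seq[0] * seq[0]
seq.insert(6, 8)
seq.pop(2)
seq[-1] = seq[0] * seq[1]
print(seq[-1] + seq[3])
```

7

insert 0 at 3 → [7, 2, 5, 0, 6, 4]
reverse → [4, 6, 0, 5, 2, 7]
pop(0) removes 4 → [6, 0, 5, 2, 7]
append 8 → [6, 0, 5, 2, 7, 8]
seq[-1] = seq[0]*seq[0] = 6*6 = 36 → [6, 0, 5, 2, 7, 36]
insert 8 at 6 → [6, 0, 5, 2, 7, 36, 8]
pop(2) removes 5 → [6, 0, 2, 7, 36, 8]
seq[-1] = seq[0]*seq[1] = 6*0 = 0 → [6, 0, 2, 7, 36, 0]
seq[-1]+seq[3] = 0+7 = 7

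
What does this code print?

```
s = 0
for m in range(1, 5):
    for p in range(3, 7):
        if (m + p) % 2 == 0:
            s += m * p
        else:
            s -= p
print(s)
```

56

m=1,p=3: even sum, s = 0+3 = 3
m=1,p=4: odd sum, s = 3-4 = -1
m=1,p=5: even sum, s = (-1)+5 = 4
m=1,p=6: odd sum, s = 4-6 = -2
m=2,p=3: odd sum, s = (-2)-3 = -5
m=2,p=4: even sum, s = (-5)+8 = 3
m=2,p=5: odd sum, s = 3-5 = -2
m=2,p=6: even sum, s = (-2)+12 = 10
m=3,p=3: even sum, s = 10+9 = 19
m=3,p=4: odd sum, s = 19-4 = 15
m=3,p=5: even sum, s = 15+15 = 30
m=3,p=6: odd sum, s = 30-6 = 24
m=4,p=3: odd sum, s = 24-3 = 21
m=4,p=4: even sum, s = 21+16 = 37
m=4,p=5: odd sum, s = 37-5 = 32
m=4,p=6: even sum, s = 32+24 = 56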